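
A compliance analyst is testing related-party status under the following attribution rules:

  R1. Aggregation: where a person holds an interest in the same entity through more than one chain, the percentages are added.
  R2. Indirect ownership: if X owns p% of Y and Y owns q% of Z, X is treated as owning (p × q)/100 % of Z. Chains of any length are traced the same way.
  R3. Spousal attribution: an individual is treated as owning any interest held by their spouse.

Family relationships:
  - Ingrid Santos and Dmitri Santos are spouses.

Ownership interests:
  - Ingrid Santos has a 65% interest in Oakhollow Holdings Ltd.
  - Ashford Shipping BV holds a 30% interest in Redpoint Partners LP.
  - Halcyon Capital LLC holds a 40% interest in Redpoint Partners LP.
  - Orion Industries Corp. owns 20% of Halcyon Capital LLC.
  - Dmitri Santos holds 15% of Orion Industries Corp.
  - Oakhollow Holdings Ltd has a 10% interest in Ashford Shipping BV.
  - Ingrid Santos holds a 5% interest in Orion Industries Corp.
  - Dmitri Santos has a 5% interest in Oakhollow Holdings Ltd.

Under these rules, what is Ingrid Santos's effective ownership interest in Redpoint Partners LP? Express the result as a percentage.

By spousal attribution (R3), Ingrid Santos is treated as also owning Dmitri Santos's interest in Orion Industries Corp, giving 5% + 15% = 20%.
By spousal attribution (R3), Ingrid Santos is treated as also owning Dmitri Santos's interest in Oakhollow Holdings Ltd, giving 65% + 5% = 70%.
Chain via Orion Industries Corp. → Halcyon Capital LLC (R2): 20% × 20% × 40% = 1.6% of Redpoint Partners LP.
Chain via Oakhollow Holdings Ltd → Ashford Shipping BV (R2): 70% × 10% × 30% = 2.1% of Redpoint Partners LP.
Aggregating (R1): 1.6% + 2.1% = 3.7%.

3.7%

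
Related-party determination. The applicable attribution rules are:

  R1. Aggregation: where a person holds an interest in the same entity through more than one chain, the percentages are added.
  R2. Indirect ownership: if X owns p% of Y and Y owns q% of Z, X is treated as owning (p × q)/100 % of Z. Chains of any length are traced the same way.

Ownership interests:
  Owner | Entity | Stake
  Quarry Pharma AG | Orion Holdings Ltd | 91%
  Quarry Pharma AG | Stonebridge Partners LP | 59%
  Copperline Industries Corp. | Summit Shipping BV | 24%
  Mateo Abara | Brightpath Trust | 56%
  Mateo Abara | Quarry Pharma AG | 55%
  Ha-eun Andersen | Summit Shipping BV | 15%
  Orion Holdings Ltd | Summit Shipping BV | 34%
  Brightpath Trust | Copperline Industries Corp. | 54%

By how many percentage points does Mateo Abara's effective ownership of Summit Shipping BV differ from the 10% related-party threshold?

Chain via Quarry Pharma AG → Orion Holdings Ltd (R2): 55% × 91% × 34% = 17.017% of Summit Shipping BV.
Chain via Brightpath Trust → Copperline Industries Corp. (R2): 56% × 54% × 24% = 7.2576% of Summit Shipping BV.
Aggregating (R1): 17.017% + 7.2576% = 24.2746%.
24.2746% exceeds the 10% threshold by 14.2746 percentage points.

14.2746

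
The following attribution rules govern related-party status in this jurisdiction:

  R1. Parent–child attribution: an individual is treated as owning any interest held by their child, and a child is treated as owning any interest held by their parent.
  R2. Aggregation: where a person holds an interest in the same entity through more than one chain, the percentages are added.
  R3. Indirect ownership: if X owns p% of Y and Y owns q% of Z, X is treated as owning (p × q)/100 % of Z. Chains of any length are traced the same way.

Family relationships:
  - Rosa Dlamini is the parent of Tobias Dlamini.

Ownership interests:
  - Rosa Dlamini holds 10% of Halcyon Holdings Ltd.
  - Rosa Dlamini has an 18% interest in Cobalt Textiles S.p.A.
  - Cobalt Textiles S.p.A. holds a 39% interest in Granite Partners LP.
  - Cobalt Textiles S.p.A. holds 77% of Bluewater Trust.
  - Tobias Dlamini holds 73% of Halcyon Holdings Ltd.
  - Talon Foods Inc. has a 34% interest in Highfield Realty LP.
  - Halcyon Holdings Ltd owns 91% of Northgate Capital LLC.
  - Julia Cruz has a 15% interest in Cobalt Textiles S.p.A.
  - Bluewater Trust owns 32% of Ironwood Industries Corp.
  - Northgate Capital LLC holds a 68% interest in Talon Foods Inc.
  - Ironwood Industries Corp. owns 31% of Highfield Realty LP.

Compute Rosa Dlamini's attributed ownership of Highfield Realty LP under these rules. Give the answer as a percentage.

18.837448%

By parent–child attribution (R1), Rosa Dlamini is treated as also owning Tobias Dlamini's interest in Halcyon Holdings Ltd, giving 10% + 73% = 83%.
Chain via Cobalt Textiles S.p.A. → Bluewater Trust → Ironwood Industries Corp. (R3): 18% × 77% × 32% × 31% = 1.374912% of Highfield Realty LP.
Chain via Halcyon Holdings Ltd → Northgate Capital LLC → Talon Foods Inc. (R3): 83% × 91% × 68% × 34% = 17.462536% of Highfield Realty LP.
Aggregating (R2): 1.374912% + 17.462536% = 18.837448%.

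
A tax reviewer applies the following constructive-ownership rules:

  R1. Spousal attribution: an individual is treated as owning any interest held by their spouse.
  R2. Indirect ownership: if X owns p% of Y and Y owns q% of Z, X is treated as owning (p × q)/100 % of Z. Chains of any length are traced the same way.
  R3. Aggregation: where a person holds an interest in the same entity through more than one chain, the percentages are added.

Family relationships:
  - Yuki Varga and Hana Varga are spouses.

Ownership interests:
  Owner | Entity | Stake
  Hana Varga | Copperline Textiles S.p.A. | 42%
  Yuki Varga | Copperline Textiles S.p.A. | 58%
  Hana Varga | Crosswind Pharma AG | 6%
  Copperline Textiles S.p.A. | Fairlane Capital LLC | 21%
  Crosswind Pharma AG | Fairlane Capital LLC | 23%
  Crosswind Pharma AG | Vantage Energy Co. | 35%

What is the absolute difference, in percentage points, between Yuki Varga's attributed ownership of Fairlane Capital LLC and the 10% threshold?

12.38

By spousal attribution (R1), Yuki Varga is treated as also owning Hana Varga's interest in Copperline Textiles S.p.A, giving 58% + 42% = 100%.
By spousal attribution (R1), Yuki Varga is treated as owning Hana Varga's 6% interest in Crosswind Pharma AG.
Chain via Copperline Textiles S.p.A. (R2): 100% × 21% = 21% of Fairlane Capital LLC.
Chain via Crosswind Pharma AG (R2): 6% × 23% = 1.38% of Fairlane Capital LLC.
Aggregating (R3): 21% + 1.38% = 22.38%.
22.38% exceeds the 10% threshold by 12.38 percentage points.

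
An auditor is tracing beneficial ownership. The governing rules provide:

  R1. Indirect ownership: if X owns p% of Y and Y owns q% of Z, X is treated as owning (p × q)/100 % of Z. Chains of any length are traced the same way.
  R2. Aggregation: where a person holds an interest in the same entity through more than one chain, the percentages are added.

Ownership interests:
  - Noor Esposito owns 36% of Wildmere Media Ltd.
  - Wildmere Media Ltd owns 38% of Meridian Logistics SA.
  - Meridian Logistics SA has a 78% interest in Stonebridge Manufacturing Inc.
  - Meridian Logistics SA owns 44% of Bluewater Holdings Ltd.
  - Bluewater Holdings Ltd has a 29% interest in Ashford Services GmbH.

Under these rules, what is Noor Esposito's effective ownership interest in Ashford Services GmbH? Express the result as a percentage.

1.745568%

Chain via Wildmere Media Ltd → Meridian Logistics SA → Bluewater Holdings Ltd (R1): 36% × 38% × 44% × 29% = 1.745568% of Ashford Services GmbH.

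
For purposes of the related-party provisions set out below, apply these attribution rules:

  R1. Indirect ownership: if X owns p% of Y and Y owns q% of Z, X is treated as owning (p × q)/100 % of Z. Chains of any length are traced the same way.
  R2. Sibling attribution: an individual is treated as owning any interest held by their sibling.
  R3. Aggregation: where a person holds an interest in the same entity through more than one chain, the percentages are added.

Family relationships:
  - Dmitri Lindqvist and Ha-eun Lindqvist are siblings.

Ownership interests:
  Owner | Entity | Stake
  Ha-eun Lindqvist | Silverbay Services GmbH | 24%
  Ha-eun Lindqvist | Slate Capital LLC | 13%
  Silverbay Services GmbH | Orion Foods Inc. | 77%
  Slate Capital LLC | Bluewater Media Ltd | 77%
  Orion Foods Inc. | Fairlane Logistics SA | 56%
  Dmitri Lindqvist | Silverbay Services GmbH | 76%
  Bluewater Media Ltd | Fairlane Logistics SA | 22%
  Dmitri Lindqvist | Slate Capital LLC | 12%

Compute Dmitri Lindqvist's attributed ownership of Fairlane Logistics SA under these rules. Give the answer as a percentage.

47.355%

By sibling attribution (R2), Dmitri Lindqvist is treated as also owning Ha-eun Lindqvist's interest in Silverbay Services GmbH, giving 76% + 24% = 100%.
By sibling attribution (R2), Dmitri Lindqvist is treated as also owning Ha-eun Lindqvist's interest in Slate Capital LLC, giving 12% + 13% = 25%.
Chain via Silverbay Services GmbH → Orion Foods Inc. (R1): 100% × 77% × 56% = 43.12% of Fairlane Logistics SA.
Chain via Slate Capital LLC → Bluewater Media Ltd (R1): 25% × 77% × 22% = 4.235% of Fairlane Logistics SA.
Aggregating (R3): 43.12% + 4.235% = 47.355%.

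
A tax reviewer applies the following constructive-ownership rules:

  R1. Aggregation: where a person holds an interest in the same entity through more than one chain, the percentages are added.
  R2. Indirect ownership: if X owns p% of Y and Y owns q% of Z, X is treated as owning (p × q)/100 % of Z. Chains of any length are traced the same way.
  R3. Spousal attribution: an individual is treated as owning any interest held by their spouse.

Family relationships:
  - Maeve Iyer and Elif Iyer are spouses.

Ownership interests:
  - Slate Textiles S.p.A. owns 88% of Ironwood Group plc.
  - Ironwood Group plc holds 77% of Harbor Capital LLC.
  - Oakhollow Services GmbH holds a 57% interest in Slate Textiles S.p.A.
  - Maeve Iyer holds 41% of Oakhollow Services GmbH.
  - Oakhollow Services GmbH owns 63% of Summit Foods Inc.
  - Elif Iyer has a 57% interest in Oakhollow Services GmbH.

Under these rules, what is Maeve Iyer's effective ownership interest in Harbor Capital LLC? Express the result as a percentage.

By spousal attribution (R3), Maeve Iyer is treated as also owning Elif Iyer's interest in Oakhollow Services GmbH, giving 41% + 57% = 98%.
Chain via Oakhollow Services GmbH → Slate Textiles S.p.A. → Ironwood Group plc (R2): 98% × 57% × 88% × 77% = 37.850736% of Harbor Capital LLC.

37.850736%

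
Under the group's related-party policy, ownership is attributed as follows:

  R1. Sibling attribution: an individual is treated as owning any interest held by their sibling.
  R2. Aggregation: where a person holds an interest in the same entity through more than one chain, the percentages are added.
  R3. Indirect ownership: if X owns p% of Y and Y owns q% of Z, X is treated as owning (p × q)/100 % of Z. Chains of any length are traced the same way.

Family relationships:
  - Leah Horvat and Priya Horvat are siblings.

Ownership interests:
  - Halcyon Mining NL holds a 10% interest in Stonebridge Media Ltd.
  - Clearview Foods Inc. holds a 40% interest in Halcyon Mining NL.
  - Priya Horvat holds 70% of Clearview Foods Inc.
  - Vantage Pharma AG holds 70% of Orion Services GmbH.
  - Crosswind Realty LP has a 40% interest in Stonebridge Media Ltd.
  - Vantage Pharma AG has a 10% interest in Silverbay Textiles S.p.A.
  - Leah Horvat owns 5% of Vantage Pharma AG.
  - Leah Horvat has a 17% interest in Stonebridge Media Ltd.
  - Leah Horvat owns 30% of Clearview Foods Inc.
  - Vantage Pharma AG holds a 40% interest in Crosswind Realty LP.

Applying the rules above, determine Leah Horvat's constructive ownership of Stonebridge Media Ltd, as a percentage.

21.8%

By sibling attribution (R1), Leah Horvat is treated as also owning Priya Horvat's interest in Clearview Foods Inc, giving 30% + 70% = 100%.
Chain via Clearview Foods Inc. → Halcyon Mining NL (R3): 100% × 40% × 10% = 4% of Stonebridge Media Ltd.
Chain via Vantage Pharma AG → Crosswind Realty LP (R3): 5% × 40% × 40% = 0.8% of Stonebridge Media Ltd.
Direct interest in Stonebridge Media Ltd: 17%.
Aggregating (R2): 4% + 0.8% + 17% = 21.8%.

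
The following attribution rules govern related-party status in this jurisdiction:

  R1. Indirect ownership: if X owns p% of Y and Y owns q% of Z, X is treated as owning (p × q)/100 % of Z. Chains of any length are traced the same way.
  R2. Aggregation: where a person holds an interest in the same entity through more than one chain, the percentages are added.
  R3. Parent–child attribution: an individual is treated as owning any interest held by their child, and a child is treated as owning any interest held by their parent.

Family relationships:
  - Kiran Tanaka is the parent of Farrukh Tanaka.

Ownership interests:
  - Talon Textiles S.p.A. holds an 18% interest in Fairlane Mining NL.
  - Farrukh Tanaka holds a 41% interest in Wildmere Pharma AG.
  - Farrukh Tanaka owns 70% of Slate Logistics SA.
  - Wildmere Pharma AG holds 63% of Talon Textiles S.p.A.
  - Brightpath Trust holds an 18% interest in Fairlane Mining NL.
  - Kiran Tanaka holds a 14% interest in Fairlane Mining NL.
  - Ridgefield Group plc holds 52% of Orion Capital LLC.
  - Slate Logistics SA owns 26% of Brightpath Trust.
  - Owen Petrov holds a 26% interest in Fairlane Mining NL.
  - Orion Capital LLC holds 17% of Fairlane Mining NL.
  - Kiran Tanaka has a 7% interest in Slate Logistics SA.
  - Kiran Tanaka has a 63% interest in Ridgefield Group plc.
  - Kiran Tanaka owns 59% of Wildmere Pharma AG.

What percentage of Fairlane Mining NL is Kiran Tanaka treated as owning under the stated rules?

34.5128%

By parent–child attribution (R3), Kiran Tanaka is treated as also owning Farrukh Tanaka's interest in Slate Logistics SA, giving 7% + 70% = 77%.
By parent–child attribution (R3), Kiran Tanaka is treated as also owning Farrukh Tanaka's interest in Wildmere Pharma AG, giving 59% + 41% = 100%.
Chain via Ridgefield Group plc → Orion Capital LLC (R1): 63% × 52% × 17% = 5.5692% of Fairlane Mining NL.
Chain via Slate Logistics SA → Brightpath Trust (R1): 77% × 26% × 18% = 3.6036% of Fairlane Mining NL.
Chain via Wildmere Pharma AG → Talon Textiles S.p.A. (R1): 100% × 63% × 18% = 11.34% of Fairlane Mining NL.
Direct interest in Fairlane Mining NL: 14%.
Aggregating (R2): 5.5692% + 3.6036% + 11.34% + 14% = 34.5128%.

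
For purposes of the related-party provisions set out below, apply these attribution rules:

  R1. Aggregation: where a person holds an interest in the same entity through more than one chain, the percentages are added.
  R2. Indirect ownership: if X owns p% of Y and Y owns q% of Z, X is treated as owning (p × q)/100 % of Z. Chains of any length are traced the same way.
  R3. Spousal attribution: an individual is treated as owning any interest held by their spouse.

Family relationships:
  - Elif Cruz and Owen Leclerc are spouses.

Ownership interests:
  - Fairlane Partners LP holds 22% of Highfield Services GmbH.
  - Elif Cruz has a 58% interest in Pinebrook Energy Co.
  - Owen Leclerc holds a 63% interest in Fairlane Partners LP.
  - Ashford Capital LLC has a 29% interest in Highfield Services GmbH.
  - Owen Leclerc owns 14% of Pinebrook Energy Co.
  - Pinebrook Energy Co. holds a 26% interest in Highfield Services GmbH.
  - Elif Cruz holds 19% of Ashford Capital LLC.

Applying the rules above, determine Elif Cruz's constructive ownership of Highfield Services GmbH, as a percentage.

38.09%

By spousal attribution (R3), Elif Cruz is treated as also owning Owen Leclerc's interest in Pinebrook Energy Co, giving 58% + 14% = 72%.
By spousal attribution (R3), Elif Cruz is treated as owning Owen Leclerc's 63% interest in Fairlane Partners LP.
Chain via Pinebrook Energy Co. (R2): 72% × 26% = 18.72% of Highfield Services GmbH.
Chain via Ashford Capital LLC (R2): 19% × 29% = 5.51% of Highfield Services GmbH.
Chain via Fairlane Partners LP (R2): 63% × 22% = 13.86% of Highfield Services GmbH.
Aggregating (R1): 18.72% + 5.51% + 13.86% = 38.09%.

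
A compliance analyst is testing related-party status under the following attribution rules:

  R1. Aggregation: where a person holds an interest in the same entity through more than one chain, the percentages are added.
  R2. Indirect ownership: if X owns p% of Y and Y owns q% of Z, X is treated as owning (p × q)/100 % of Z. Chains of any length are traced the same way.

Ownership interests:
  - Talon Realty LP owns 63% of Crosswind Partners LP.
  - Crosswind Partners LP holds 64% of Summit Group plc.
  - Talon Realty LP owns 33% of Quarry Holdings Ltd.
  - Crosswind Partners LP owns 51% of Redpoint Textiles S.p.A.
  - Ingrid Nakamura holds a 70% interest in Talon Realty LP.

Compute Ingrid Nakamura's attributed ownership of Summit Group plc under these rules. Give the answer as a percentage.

Chain via Talon Realty LP → Crosswind Partners LP (R2): 70% × 63% × 64% = 28.224% of Summit Group plc.

28.224%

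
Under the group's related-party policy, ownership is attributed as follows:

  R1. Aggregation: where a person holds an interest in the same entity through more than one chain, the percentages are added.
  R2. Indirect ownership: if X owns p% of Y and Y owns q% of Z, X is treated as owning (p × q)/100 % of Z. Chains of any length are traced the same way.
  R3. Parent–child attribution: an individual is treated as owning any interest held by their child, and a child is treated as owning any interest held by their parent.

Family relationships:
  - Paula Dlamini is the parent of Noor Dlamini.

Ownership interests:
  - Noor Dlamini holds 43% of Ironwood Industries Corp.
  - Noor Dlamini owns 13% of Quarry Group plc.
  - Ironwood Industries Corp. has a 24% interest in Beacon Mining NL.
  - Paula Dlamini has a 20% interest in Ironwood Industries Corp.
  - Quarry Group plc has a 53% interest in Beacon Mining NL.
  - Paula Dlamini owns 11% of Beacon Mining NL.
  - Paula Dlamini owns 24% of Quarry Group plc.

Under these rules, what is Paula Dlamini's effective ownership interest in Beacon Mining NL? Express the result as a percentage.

By parent–child attribution (R3), Paula Dlamini is treated as also owning Noor Dlamini's interest in Quarry Group plc, giving 24% + 13% = 37%.
By parent–child attribution (R3), Paula Dlamini is treated as also owning Noor Dlamini's interest in Ironwood Industries Corp, giving 20% + 43% = 63%.
Chain via Quarry Group plc (R2): 37% × 53% = 19.61% of Beacon Mining NL.
Chain via Ironwood Industries Corp. (R2): 63% × 24% = 15.12% of Beacon Mining NL.
Direct interest in Beacon Mining NL: 11%.
Aggregating (R1): 19.61% + 15.12% + 11% = 45.73%.

45.73%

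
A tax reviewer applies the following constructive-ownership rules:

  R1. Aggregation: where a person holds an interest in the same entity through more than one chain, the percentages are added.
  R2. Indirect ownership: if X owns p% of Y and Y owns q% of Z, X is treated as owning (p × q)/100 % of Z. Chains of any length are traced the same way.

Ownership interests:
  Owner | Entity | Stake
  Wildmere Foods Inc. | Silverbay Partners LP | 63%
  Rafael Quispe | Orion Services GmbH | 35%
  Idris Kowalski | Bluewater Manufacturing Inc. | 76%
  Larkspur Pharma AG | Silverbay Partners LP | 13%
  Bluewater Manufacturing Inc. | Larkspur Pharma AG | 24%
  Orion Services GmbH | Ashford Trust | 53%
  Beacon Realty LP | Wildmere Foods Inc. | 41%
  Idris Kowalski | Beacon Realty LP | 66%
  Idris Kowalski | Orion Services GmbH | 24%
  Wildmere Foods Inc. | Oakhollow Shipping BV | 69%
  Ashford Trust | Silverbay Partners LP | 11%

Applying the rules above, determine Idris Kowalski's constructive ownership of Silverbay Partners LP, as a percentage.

20.8182%

Chain via Beacon Realty LP → Wildmere Foods Inc. (R2): 66% × 41% × 63% = 17.0478% of Silverbay Partners LP.
Chain via Bluewater Manufacturing Inc. → Larkspur Pharma AG (R2): 76% × 24% × 13% = 2.3712% of Silverbay Partners LP.
Chain via Orion Services GmbH → Ashford Trust (R2): 24% × 53% × 11% = 1.3992% of Silverbay Partners LP.
Aggregating (R1): 17.0478% + 2.3712% + 1.3992% = 20.8182%.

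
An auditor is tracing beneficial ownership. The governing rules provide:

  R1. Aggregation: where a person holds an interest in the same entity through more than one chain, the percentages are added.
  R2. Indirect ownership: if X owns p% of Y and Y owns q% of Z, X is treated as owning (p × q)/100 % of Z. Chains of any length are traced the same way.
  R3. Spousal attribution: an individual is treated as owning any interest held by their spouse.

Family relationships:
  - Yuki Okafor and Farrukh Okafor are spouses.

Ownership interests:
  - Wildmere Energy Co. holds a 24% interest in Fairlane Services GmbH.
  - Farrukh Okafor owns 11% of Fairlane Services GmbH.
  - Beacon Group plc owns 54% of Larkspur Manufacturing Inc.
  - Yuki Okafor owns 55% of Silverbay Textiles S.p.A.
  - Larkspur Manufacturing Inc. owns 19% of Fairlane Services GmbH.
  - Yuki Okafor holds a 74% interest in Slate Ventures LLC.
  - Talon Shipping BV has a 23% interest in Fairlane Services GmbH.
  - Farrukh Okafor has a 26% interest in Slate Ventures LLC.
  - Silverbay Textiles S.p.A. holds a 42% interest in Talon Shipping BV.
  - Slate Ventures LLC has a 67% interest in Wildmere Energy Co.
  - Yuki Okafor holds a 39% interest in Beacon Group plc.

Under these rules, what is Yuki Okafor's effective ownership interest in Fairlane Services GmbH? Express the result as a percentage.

36.3944%

By spousal attribution (R3), Yuki Okafor is treated as also owning Farrukh Okafor's interest in Slate Ventures LLC, giving 74% + 26% = 100%.
By spousal attribution (R3), Yuki Okafor is treated as owning Farrukh Okafor's 11% interest in Fairlane Services GmbH.
Chain via Slate Ventures LLC → Wildmere Energy Co. (R2): 100% × 67% × 24% = 16.08% of Fairlane Services GmbH.
Chain via Silverbay Textiles S.p.A. → Talon Shipping BV (R2): 55% × 42% × 23% = 5.313% of Fairlane Services GmbH.
Chain via Beacon Group plc → Larkspur Manufacturing Inc. (R2): 39% × 54% × 19% = 4.0014% of Fairlane Services GmbH.
Direct interest in Fairlane Services GmbH: 11%.
Aggregating (R1): 16.08% + 5.313% + 4.0014% + 11% = 36.3944%.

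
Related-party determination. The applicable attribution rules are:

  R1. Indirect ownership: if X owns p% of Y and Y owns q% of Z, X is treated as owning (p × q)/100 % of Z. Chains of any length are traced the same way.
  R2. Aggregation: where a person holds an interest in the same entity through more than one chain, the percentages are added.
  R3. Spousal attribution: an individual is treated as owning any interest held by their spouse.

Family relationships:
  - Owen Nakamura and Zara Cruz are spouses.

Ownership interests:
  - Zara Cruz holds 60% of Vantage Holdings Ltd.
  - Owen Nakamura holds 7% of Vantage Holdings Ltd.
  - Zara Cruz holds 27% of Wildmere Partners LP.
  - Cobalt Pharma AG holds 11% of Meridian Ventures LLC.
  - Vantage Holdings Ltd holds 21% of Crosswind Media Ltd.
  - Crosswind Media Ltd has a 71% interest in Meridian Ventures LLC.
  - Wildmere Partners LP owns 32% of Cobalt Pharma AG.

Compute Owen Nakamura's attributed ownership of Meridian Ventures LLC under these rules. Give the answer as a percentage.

By spousal attribution (R3), Owen Nakamura is treated as also owning Zara Cruz's interest in Vantage Holdings Ltd, giving 7% + 60% = 67%.
By spousal attribution (R3), Owen Nakamura is treated as owning Zara Cruz's 27% interest in Wildmere Partners LP.
Chain via Vantage Holdings Ltd → Crosswind Media Ltd (R1): 67% × 21% × 71% = 9.9897% of Meridian Ventures LLC.
Chain via Wildmere Partners LP → Cobalt Pharma AG (R1): 27% × 32% × 11% = 0.9504% of Meridian Ventures LLC.
Aggregating (R2): 9.9897% + 0.9504% = 10.9401%.

10.9401%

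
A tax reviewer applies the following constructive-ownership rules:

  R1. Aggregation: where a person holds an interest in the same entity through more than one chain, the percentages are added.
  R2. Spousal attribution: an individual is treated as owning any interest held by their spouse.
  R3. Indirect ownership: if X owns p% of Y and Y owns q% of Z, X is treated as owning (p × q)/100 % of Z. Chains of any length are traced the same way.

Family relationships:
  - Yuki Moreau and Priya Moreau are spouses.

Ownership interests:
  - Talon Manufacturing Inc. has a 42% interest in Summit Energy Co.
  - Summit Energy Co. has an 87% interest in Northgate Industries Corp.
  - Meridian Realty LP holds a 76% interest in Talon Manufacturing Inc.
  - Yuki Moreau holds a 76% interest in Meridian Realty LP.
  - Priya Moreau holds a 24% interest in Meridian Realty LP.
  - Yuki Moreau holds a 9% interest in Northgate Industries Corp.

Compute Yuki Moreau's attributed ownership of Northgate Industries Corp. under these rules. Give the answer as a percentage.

By spousal attribution (R2), Yuki Moreau is treated as also owning Priya Moreau's interest in Meridian Realty LP, giving 76% + 24% = 100%.
Chain via Meridian Realty LP → Talon Manufacturing Inc. → Summit Energy Co. (R3): 100% × 76% × 42% × 87% = 27.7704% of Northgate Industries Corp.
Direct interest in Northgate Industries Corp: 9%.
Aggregating (R1): 27.7704% + 9% = 36.7704%.

36.7704%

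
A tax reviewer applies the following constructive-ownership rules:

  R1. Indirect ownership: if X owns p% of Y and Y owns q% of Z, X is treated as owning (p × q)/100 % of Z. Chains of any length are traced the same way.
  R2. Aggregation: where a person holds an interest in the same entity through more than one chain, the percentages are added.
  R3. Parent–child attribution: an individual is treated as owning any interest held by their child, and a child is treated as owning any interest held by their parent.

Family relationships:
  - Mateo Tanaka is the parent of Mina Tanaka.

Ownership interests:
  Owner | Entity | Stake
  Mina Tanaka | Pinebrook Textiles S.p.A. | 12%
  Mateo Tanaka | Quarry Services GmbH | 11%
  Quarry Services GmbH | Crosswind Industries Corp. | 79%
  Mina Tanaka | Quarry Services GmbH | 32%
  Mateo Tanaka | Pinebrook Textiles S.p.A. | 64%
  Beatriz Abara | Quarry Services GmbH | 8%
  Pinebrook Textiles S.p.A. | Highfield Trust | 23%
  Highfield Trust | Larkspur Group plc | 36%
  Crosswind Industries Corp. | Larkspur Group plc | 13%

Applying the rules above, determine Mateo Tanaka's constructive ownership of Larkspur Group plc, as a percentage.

10.7089%

By parent–child attribution (R3), Mateo Tanaka is treated as also owning Mina Tanaka's interest in Quarry Services GmbH, giving 11% + 32% = 43%.
By parent–child attribution (R3), Mateo Tanaka is treated as also owning Mina Tanaka's interest in Pinebrook Textiles S.p.A, giving 64% + 12% = 76%.
Chain via Quarry Services GmbH → Crosswind Industries Corp. (R1): 43% × 79% × 13% = 4.4161% of Larkspur Group plc.
Chain via Pinebrook Textiles S.p.A. → Highfield Trust (R1): 76% × 23% × 36% = 6.2928% of Larkspur Group plc.
Aggregating (R2): 4.4161% + 6.2928% = 10.7089%.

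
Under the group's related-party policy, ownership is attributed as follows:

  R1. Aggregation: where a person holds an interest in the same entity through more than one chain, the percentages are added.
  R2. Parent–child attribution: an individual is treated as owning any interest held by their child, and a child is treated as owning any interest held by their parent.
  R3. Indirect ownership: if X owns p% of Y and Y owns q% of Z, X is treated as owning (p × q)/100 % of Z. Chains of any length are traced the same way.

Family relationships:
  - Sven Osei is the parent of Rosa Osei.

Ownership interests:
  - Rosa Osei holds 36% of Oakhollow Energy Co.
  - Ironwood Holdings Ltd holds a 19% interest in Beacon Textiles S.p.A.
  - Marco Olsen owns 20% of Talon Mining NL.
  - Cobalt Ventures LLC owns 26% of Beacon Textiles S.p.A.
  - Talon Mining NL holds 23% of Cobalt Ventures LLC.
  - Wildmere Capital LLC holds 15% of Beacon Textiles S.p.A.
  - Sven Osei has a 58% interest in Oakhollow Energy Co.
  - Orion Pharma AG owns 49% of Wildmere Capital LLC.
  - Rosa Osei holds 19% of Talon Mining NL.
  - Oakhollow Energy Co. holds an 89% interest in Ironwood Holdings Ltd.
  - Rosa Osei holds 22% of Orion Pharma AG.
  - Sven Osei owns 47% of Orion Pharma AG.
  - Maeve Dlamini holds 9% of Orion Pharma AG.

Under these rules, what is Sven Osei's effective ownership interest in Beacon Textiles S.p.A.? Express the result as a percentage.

By parent–child attribution (R2), Sven Osei is treated as also owning Rosa Osei's interest in Oakhollow Energy Co, giving 58% + 36% = 94%.
By parent–child attribution (R2), Sven Osei is treated as also owning Rosa Osei's interest in Orion Pharma AG, giving 47% + 22% = 69%.
By parent–child attribution (R2), Sven Osei is treated as owning Rosa Osei's 19% interest in Talon Mining NL.
Chain via Oakhollow Energy Co. → Ironwood Holdings Ltd (R3): 94% × 89% × 19% = 15.8954% of Beacon Textiles S.p.A.
Chain via Orion Pharma AG → Wildmere Capital LLC (R3): 69% × 49% × 15% = 5.0715% of Beacon Textiles S.p.A.
Chain via Talon Mining NL → Cobalt Ventures LLC (R3): 19% × 23% × 26% = 1.1362% of Beacon Textiles S.p.A.
Aggregating (R1): 15.8954% + 5.0715% + 1.1362% = 22.1031%.

22.1031%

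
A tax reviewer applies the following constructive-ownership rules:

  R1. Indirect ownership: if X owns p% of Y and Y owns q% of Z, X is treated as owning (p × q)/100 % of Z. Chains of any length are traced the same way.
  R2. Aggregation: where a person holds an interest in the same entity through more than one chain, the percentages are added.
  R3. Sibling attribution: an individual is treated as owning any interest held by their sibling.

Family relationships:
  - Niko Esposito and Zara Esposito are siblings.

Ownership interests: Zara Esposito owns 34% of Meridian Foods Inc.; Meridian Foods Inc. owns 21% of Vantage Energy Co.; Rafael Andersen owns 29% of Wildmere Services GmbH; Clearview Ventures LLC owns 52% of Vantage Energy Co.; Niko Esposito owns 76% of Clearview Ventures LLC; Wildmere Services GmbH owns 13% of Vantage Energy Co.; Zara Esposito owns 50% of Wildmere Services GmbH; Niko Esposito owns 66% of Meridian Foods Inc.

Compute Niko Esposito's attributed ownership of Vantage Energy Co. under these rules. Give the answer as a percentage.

By sibling attribution (R3), Niko Esposito is treated as also owning Zara Esposito's interest in Meridian Foods Inc, giving 66% + 34% = 100%.
By sibling attribution (R3), Niko Esposito is treated as owning Zara Esposito's 50% interest in Wildmere Services GmbH.
Chain via Meridian Foods Inc. (R1): 100% × 21% = 21% of Vantage Energy Co.
Chain via Clearview Ventures LLC (R1): 76% × 52% = 39.52% of Vantage Energy Co.
Chain via Wildmere Services GmbH (R1): 50% × 13% = 6.5% of Vantage Energy Co.
Aggregating (R2): 21% + 39.52% + 6.5% = 67.02%.

67.02%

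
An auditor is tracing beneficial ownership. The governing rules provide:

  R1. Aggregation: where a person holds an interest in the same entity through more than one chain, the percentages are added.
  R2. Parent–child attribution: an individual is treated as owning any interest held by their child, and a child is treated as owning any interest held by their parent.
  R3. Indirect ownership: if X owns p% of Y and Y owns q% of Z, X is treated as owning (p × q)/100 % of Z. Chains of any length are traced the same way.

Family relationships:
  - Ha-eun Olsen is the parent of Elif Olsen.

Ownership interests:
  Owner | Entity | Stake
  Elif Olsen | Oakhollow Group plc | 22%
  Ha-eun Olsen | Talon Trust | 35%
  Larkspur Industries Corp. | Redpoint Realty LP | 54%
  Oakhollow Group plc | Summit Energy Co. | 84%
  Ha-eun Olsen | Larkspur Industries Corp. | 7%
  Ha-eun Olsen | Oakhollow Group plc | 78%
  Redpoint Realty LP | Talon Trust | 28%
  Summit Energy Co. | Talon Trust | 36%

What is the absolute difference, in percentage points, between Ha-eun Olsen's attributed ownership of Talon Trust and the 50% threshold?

By parent–child attribution (R2), Ha-eun Olsen is treated as also owning Elif Olsen's interest in Oakhollow Group plc, giving 78% + 22% = 100%.
Chain via Larkspur Industries Corp. → Redpoint Realty LP (R3): 7% × 54% × 28% = 1.0584% of Talon Trust.
Chain via Oakhollow Group plc → Summit Energy Co. (R3): 100% × 84% × 36% = 30.24% of Talon Trust.
Direct interest in Talon Trust: 35%.
Aggregating (R1): 1.0584% + 30.24% + 35% = 66.2984%.
66.2984% exceeds the 50% threshold by 16.2984 percentage points.

16.2984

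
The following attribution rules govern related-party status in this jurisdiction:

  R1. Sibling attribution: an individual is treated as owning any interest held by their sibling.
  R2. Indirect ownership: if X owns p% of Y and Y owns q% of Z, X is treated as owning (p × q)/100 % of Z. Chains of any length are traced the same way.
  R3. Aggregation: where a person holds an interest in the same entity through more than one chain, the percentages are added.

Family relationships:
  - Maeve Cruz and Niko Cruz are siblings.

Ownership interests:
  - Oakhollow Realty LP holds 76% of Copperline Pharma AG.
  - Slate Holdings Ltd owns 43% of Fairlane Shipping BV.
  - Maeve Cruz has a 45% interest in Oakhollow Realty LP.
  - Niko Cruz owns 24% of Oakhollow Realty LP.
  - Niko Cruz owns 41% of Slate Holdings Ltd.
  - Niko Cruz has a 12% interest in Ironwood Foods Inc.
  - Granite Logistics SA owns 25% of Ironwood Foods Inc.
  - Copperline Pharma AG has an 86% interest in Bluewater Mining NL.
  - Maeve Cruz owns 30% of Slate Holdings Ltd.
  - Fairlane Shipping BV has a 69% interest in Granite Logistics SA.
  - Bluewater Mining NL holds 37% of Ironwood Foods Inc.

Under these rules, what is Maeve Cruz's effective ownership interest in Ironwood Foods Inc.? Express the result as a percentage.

By sibling attribution (R1), Maeve Cruz is treated as also owning Niko Cruz's interest in Slate Holdings Ltd, giving 30% + 41% = 71%.
By sibling attribution (R1), Maeve Cruz is treated as also owning Niko Cruz's interest in Oakhollow Realty LP, giving 45% + 24% = 69%.
By sibling attribution (R1), Maeve Cruz is treated as owning Niko Cruz's 12% interest in Ironwood Foods Inc.
Chain via Slate Holdings Ltd → Fairlane Shipping BV → Granite Logistics SA (R2): 71% × 43% × 69% × 25% = 5.266425% of Ironwood Foods Inc.
Chain via Oakhollow Realty LP → Copperline Pharma AG → Bluewater Mining NL (R2): 69% × 76% × 86% × 37% = 16.686408% of Ironwood Foods Inc.
Direct interest in Ironwood Foods Inc: 12%.
Aggregating (R3): 5.266425% + 16.686408% + 12% = 33.952833%.

33.952833%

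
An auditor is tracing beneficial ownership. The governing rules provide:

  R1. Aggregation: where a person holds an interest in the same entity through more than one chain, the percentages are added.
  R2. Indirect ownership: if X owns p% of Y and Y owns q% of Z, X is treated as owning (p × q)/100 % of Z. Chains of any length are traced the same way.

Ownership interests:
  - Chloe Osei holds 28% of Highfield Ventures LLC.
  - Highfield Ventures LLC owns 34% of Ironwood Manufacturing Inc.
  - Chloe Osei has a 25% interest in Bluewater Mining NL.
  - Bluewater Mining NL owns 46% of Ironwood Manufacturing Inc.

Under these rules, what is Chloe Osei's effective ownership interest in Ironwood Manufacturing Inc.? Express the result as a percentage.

Chain via Bluewater Mining NL (R2): 25% × 46% = 11.5% of Ironwood Manufacturing Inc.
Chain via Highfield Ventures LLC (R2): 28% × 34% = 9.52% of Ironwood Manufacturing Inc.
Aggregating (R1): 11.5% + 9.52% = 21.02%.

21.02%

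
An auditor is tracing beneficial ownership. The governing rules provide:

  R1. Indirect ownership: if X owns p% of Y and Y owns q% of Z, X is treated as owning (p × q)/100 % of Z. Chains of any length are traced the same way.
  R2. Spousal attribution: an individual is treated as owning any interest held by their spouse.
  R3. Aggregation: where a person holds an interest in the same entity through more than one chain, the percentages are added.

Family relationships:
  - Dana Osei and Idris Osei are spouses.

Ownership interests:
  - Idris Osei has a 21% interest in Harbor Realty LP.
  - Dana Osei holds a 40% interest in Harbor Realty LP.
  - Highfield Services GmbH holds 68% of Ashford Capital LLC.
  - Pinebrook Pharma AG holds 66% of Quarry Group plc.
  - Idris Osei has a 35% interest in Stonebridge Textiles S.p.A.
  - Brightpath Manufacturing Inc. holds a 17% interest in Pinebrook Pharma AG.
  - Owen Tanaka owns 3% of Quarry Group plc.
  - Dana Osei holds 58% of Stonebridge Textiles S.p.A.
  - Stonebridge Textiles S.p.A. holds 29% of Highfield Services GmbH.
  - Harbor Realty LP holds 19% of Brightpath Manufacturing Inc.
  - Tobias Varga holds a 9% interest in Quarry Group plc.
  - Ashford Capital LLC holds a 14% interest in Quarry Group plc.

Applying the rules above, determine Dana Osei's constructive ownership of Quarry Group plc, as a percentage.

By spousal attribution (R2), Dana Osei is treated as also owning Idris Osei's interest in Stonebridge Textiles S.p.A, giving 58% + 35% = 93%.
By spousal attribution (R2), Dana Osei is treated as also owning Idris Osei's interest in Harbor Realty LP, giving 40% + 21% = 61%.
Chain via Stonebridge Textiles S.p.A. → Highfield Services GmbH → Ashford Capital LLC (R1): 93% × 29% × 68% × 14% = 2.567544% of Quarry Group plc.
Chain via Harbor Realty LP → Brightpath Manufacturing Inc. → Pinebrook Pharma AG (R1): 61% × 19% × 17% × 66% = 1.300398% of Quarry Group plc.
Aggregating (R3): 2.567544% + 1.300398% = 3.867942%.

3.867942%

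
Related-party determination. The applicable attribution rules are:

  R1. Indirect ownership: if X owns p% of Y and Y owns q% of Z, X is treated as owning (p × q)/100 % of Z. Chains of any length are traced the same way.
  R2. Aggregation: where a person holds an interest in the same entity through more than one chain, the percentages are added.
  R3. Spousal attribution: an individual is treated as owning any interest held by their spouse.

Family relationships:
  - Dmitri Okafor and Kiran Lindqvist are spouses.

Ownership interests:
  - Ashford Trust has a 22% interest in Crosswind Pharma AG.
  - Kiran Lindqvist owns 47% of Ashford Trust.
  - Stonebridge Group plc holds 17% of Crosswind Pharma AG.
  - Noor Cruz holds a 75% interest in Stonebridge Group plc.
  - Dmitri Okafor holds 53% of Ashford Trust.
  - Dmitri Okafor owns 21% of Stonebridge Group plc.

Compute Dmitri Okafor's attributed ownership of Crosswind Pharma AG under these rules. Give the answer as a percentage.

By spousal attribution (R3), Dmitri Okafor is treated as also owning Kiran Lindqvist's interest in Ashford Trust, giving 53% + 47% = 100%.
Chain via Stonebridge Group plc (R1): 21% × 17% = 3.57% of Crosswind Pharma AG.
Chain via Ashford Trust (R1): 100% × 22% = 22% of Crosswind Pharma AG.
Aggregating (R2): 3.57% + 22% = 25.57%.

25.57%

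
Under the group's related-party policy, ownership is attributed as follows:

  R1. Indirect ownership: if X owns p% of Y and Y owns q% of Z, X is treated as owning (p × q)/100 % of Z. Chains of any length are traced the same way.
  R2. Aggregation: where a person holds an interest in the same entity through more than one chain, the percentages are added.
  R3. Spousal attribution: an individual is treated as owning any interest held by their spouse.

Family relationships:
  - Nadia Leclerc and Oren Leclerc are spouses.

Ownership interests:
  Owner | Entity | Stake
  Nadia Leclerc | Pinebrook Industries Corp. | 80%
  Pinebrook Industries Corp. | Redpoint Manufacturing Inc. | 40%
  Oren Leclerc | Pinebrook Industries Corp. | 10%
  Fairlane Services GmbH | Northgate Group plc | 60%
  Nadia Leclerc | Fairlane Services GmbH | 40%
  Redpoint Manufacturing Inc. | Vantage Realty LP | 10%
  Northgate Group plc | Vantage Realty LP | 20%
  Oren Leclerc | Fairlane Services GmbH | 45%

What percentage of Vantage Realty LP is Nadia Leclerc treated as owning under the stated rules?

13.8%

By spousal attribution (R3), Nadia Leclerc is treated as also owning Oren Leclerc's interest in Pinebrook Industries Corp, giving 80% + 10% = 90%.
By spousal attribution (R3), Nadia Leclerc is treated as also owning Oren Leclerc's interest in Fairlane Services GmbH, giving 40% + 45% = 85%.
Chain via Pinebrook Industries Corp. → Redpoint Manufacturing Inc. (R1): 90% × 40% × 10% = 3.6% of Vantage Realty LP.
Chain via Fairlane Services GmbH → Northgate Group plc (R1): 85% × 60% × 20% = 10.2% of Vantage Realty LP.
Aggregating (R2): 3.6% + 10.2% = 13.8%.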